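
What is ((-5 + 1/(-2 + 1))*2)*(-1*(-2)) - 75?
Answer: -99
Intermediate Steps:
((-5 + 1/(-2 + 1))*2)*(-1*(-2)) - 75 = ((-5 + 1/(-1))*2)*2 - 75 = ((-5 - 1)*2)*2 - 75 = -6*2*2 - 75 = -12*2 - 75 = -24 - 75 = -99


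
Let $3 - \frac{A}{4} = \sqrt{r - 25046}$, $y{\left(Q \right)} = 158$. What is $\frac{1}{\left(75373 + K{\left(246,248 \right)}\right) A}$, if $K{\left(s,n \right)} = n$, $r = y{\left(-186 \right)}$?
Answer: $\frac{1}{2510314716} + \frac{i \sqrt{6222}}{3765472074} \approx 3.9836 \cdot 10^{-10} + 2.0948 \cdot 10^{-8} i$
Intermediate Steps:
$r = 158$
$A = 12 - 8 i \sqrt{6222}$ ($A = 12 - 4 \sqrt{158 - 25046} = 12 - 4 \sqrt{-24888} = 12 - 4 \cdot 2 i \sqrt{6222} = 12 - 8 i \sqrt{6222} \approx 12.0 - 631.04 i$)
$\frac{1}{\left(75373 + K{\left(246,248 \right)}\right) A} = \frac{1}{\left(75373 + 248\right) \left(12 - 8 i \sqrt{6222}\right)} = \frac{1}{75621 \left(12 - 8 i \sqrt{6222}\right)}$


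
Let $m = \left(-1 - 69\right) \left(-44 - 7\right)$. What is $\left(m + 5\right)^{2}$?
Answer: $12780625$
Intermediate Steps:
$m = 3570$ ($m = \left(-70\right) \left(-51\right) = 3570$)
$\left(m + 5\right)^{2} = \left(3570 + 5\right)^{2} = 3575^{2} = 12780625$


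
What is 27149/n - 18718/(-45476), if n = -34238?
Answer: -4365890/11448583 ≈ -0.38135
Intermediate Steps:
27149/n - 18718/(-45476) = 27149/(-34238) - 18718/(-45476) = 27149*(-1/34238) - 18718*(-1/45476) = -1597/2014 + 9359/22738 = -4365890/11448583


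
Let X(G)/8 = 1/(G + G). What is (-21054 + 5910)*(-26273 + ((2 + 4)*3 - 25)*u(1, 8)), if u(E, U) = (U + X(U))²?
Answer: 405537390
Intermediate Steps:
X(G) = 4/G (X(G) = 8/(G + G) = 8/((2*G)) = 8*(1/(2*G)) = 4/G)
u(E, U) = (U + 4/U)²
(-21054 + 5910)*(-26273 + ((2 + 4)*3 - 25)*u(1, 8)) = (-21054 + 5910)*(-26273 + ((2 + 4)*3 - 25)*((4 + 8²)²/8²)) = -15144*(-26273 + (6*3 - 25)*((4 + 64)²/64)) = -15144*(-26273 + (18 - 25)*((1/64)*68²)) = -15144*(-26273 - 7*4624/64) = -15144*(-26273 - 7*289/4) = -15144*(-26273 - 2023/4) = -15144*(-107115/4) = 405537390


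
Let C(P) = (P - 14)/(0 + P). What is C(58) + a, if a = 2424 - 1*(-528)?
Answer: 85630/29 ≈ 2952.8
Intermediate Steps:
a = 2952 (a = 2424 + 528 = 2952)
C(P) = (-14 + P)/P
C(58) + a = (-14 + 58)/58 + 2952 = (1/58)*44 + 2952 = 22/29 + 2952 = 85630/29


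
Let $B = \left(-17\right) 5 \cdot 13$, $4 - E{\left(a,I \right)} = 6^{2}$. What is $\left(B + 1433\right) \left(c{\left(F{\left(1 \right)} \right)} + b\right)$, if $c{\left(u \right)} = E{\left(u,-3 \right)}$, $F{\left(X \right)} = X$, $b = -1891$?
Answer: $-630744$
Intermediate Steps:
$E{\left(a,I \right)} = -32$ ($E{\left(a,I \right)} = 4 - 6^{2} = 4 - 36 = -32$)
$B = -1105$ ($B = \left(-85\right) 13 = -1105$)
$c{\left(u \right)} = -32$
$\left(B + 1433\right) \left(c{\left(F{\left(1 \right)} \right)} + b\right) = \left(-1105 + 1433\right) \left(-32 - 1891\right) = 328 \left(-1923\right) = -630744$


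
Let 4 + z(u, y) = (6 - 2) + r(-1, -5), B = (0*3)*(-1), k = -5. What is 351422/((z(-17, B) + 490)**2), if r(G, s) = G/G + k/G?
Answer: 175711/123008 ≈ 1.4285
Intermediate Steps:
B = 0 (B = 0*(-1) = 0)
r(G, s) = 1 - 5/G (r(G, s) = G/G - 5/G = 1 - 5/G)
z(u, y) = 6 (z(u, y) = -4 + ((6 - 2) + (-5 - 1)/(-1)) = -4 + (4 - 1*(-6)) = -4 + (4 + 6) = -4 + 10 = 6)
351422/((z(-17, B) + 490)**2) = 351422/((6 + 490)**2) = 351422/(496**2) = 351422/246016 = 351422*(1/246016) = 175711/123008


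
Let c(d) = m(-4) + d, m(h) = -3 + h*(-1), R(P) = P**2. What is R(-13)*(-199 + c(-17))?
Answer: -36335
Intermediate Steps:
m(h) = -3 - h
c(d) = 1 + d (c(d) = (-3 - 1*(-4)) + d = (-3 + 4) + d = 1 + d)
R(-13)*(-199 + c(-17)) = (-13)**2*(-199 + (1 - 17)) = 169*(-199 - 16) = 169*(-215) = -36335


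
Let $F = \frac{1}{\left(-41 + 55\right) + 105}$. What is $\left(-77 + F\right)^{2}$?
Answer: $\frac{83942244}{14161} \approx 5927.7$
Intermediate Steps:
$F = \frac{1}{119}$ ($F = \frac{1}{14 + 105} = \frac{1}{119} \approx 0.0084034$)
$\left(-77 + F\right)^{2} = \left(-77 + \frac{1}{119}\right)^{2} = \left(- \frac{9162}{119}\right)^{2} = \frac{83942244}{14161}$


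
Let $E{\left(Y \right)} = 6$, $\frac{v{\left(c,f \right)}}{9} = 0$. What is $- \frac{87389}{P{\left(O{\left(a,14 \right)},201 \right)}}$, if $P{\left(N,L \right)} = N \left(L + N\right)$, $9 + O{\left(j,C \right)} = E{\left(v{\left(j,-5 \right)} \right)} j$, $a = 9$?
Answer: $- \frac{87389}{11070} \approx -7.8942$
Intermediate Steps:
$v{\left(c,f \right)} = 0$ ($v{\left(c,f \right)} = 9 \cdot 0 = 0$)
$O{\left(j,C \right)} = -9 + 6 j$
$- \frac{87389}{P{\left(O{\left(a,14 \right)},201 \right)}} = - \frac{87389}{\left(-9 + 6 \cdot 9\right) \left(201 + \left(-9 + 6 \cdot 9\right)\right)} = - \frac{87389}{\left(-9 + 54\right) \left(201 + \left(-9 + 54\right)\right)} = - \frac{87389}{45 \left(201 + 45\right)} = - \frac{87389}{45 \cdot 246} = - \frac{87389}{11070}$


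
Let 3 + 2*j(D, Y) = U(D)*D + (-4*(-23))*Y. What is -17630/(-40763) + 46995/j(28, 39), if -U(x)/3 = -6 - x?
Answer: 1314956400/87518161 ≈ 15.025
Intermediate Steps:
U(x) = 18 + 3*x (U(x) = -3*(-6 - x) = 18 + 3*x)
j(D, Y) = -3/2 + 46*Y + D*(18 + 3*D)/2 (j(D, Y) = -3/2 + ((18 + 3*D)*D + (-4*(-23))*Y)/2 = -3/2 + (D*(18 + 3*D) + 92*Y)/2 = -3/2 + (92*Y + D*(18 + 3*D))/2 = -3/2 + (46*Y + D*(18 + 3*D)/2) = -3/2 + 46*Y + D*(18 + 3*D)/2)
-17630/(-40763) + 46995/j(28, 39) = -17630/(-40763) + 46995/(-3/2 + 46*39 + (3/2)*28*(6 + 28)) = -17630*(-1/40763) + 46995/(-3/2 + 1794 + (3/2)*28*34) = 17630/40763 + 46995/(-3/2 + 1794 + 1428) = 17630/40763 + 46995/(6441/2) = 17630/40763 + 46995*(2/6441) = 17630/40763 + 31330/2147 = 1314956400/87518161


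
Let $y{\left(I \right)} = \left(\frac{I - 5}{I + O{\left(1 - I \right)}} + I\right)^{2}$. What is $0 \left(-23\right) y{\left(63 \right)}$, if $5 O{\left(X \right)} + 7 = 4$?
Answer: $0$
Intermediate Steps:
$O{\left(X \right)} = - \frac{3}{5}$ ($O{\left(X \right)} = - \frac{7}{5} + \frac{1}{5} \cdot 4 = - \frac{7}{5} + \frac{4}{5} = - \frac{3}{5}$)
$y{\left(I \right)} = \left(I + \frac{-5 + I}{- \frac{3}{5} + I}\right)^{2}$ ($y{\left(I \right)} = \left(\frac{I - 5}{I - \frac{3}{5}} + I\right)^{2} = \left(\frac{-5 + I}{- \frac{3}{5} + I} + I\right)^{2} = \left(I + \frac{-5 + I}{- \frac{3}{5} + I}\right)^{2}$)
$0 \left(-23\right) y{\left(63 \right)} = 0 \left(-23\right) \frac{\left(-25 + 2 \cdot 63 + 5 \cdot 63^{2}\right)^{2}}{\left(-3 + 5 \cdot 63\right)^{2}} = 0 \frac{\left(-25 + 126 + 5 \cdot 3969\right)^{2}}{\left(-3 + 315\right)^{2}} = 0 \frac{\left(-25 + 126 + 19845\right)^{2}}{97344} = 0 \frac{19946^{2}}{97344} = 0 \cdot \frac{1}{97344} \cdot 397842916 = 0 \cdot \frac{99460729}{24336} = 0$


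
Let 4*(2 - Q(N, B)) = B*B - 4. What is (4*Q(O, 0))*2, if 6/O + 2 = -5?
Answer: 24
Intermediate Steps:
O = -6/7 (O = 6/(-2 - 5) = 6/(-7) = 6*(-⅐) = -6/7 ≈ -0.85714)
Q(N, B) = 3 - B²/4 (Q(N, B) = 2 - (B*B - 4)/4 = 2 - (B² - 4)/4 = 2 - (-4 + B²)/4 = 2 + (1 - B²/4) = 3 - B²/4)
(4*Q(O, 0))*2 = (4*(3 - ¼*0²))*2 = (4*(3 - ¼*0))*2 = (4*(3 + 0))*2 = (4*3)*2 = 12*2 = 24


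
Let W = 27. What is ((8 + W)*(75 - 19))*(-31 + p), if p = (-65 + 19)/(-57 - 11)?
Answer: -1010380/17 ≈ -59434.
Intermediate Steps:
p = 23/34 (p = -46/(-68) = -46*(-1/68) = 23/34 ≈ 0.67647)
((8 + W)*(75 - 19))*(-31 + p) = ((8 + 27)*(75 - 19))*(-31 + 23/34) = (35*56)*(-1031/34) = 1960*(-1031/34) = -1010380/17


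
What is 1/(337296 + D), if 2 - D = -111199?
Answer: 1/448497 ≈ 2.2297e-6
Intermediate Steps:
D = 111201 (D = 2 - 1*(-111199) = 2 + 111199 = 111201)
1/(337296 + D) = 1/(337296 + 111201) = 1/448497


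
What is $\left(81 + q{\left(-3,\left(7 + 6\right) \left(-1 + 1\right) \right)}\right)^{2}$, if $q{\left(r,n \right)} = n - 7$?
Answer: $5476$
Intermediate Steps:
$q{\left(r,n \right)} = -7 + n$ ($q{\left(r,n \right)} = n - 7 = -7 + n$)
$\left(81 + q{\left(-3,\left(7 + 6\right) \left(-1 + 1\right) \right)}\right)^{2} = \left(81 - \left(7 - \left(7 + 6\right) \left(-1 + 1\right)\right)\right)^{2} = \left(81 + \left(-7 + 13 \cdot 0\right)\right)^{2} = \left(81 + \left(-7 + 0\right)\right)^{2} = \left(81 - 7\right)^{2} = 74^{2} = 5476$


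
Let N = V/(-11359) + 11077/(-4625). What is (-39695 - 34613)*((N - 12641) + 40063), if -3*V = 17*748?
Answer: -8679087038536564/4259625 ≈ -2.0375e+9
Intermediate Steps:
V = -12716/3 (V = -17*748/3 = -⅓*12716 = -12716/3 ≈ -4238.7)
N = -8612417/4259625 (N = -12716/3/(-11359) + 11077/(-4625) = -12716/3*(-1/11359) + 11077*(-1/4625) = 12716/34077 - 11077/4625 = -8612417/4259625 ≈ -2.0219)
(-39695 - 34613)*((N - 12641) + 40063) = (-39695 - 34613)*((-8612417/4259625 - 12641) + 40063) = -74308*(-53854532042/4259625 + 40063) = -74308*116798824333/4259625 = -8679087038536564/4259625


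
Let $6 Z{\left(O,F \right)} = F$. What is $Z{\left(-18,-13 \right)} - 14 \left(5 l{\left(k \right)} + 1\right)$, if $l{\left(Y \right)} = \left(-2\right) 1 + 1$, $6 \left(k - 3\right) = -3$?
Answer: $\frac{323}{6} \approx 53.833$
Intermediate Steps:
$k = \frac{5}{2}$ ($k = 3 + \frac{1}{6} \left(-3\right) = 3 - \frac{1}{2} = \frac{5}{2} \approx 2.5$)
$l{\left(Y \right)} = -1$ ($l{\left(Y \right)} = -2 + 1 = -1$)
$Z{\left(O,F \right)} = \frac{F}{6}$
$Z{\left(-18,-13 \right)} - 14 \left(5 l{\left(k \right)} + 1\right) = \frac{1}{6} \left(-13\right) - 14 \left(5 \left(-1\right) + 1\right) = - \frac{13}{6} - 14 \left(-5 + 1\right) = - \frac{13}{6} - -56 = - \frac{13}{6} + 56 = \frac{323}{6}$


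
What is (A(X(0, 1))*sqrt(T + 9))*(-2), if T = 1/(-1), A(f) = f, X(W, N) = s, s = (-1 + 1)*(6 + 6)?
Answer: 0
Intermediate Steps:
s = 0 (s = 0*12 = 0)
X(W, N) = 0
T = -1
(A(X(0, 1))*sqrt(T + 9))*(-2) = (0*sqrt(-1 + 9))*(-2) = (0*sqrt(8))*(-2) = (0*(2*sqrt(2)))*(-2) = 0*(-2) = 0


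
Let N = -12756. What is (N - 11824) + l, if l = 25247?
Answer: 667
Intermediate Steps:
(N - 11824) + l = (-12756 - 11824) + 25247 = -24580 + 25247 = 667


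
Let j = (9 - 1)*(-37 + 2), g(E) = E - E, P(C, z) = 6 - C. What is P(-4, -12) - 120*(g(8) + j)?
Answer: 33610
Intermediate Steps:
g(E) = 0
j = -280 (j = 8*(-35) = -280)
P(-4, -12) - 120*(g(8) + j) = (6 - 1*(-4)) - 120*(0 - 280) = (6 + 4) - 120*(-280) = 10 + 33600 = 33610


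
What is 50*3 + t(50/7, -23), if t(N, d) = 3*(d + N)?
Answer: 717/7 ≈ 102.43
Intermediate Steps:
t(N, d) = 3*N + 3*d (t(N, d) = 3*(N + d) = 3*N + 3*d)
50*3 + t(50/7, -23) = 50*3 + (3*(50/7) + 3*(-23)) = 150 + (3*(50*(⅐)) - 69) = 150 + (3*(50/7) - 69) = 150 + (150/7 - 69) = 150 - 333/7 = 717/7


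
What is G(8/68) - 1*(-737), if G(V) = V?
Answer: 12531/17 ≈ 737.12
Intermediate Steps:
G(8/68) - 1*(-737) = 8/68 - 1*(-737) = 8*(1/68) + 737 = 2/17 + 737 = 12531/17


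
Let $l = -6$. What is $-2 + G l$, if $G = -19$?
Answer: $112$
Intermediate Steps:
$-2 + G l = -2 - -114 = -2 + 114 = 112$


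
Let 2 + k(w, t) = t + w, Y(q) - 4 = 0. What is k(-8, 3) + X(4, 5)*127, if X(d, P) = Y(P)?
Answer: 501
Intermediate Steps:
Y(q) = 4 (Y(q) = 4 + 0 = 4)
X(d, P) = 4
k(w, t) = -2 + t + w (k(w, t) = -2 + (t + w) = -2 + t + w)
k(-8, 3) + X(4, 5)*127 = (-2 + 3 - 8) + 4*127 = -7 + 508 = 501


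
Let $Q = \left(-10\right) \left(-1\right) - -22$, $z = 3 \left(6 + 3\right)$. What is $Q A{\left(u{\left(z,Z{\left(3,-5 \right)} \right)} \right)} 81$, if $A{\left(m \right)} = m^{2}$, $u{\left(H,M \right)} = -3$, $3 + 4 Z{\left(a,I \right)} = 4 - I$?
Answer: $23328$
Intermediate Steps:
$Z{\left(a,I \right)} = \frac{1}{4} - \frac{I}{4}$ ($Z{\left(a,I \right)} = - \frac{3}{4} + \frac{4 - I}{4} = - \frac{3}{4} - \left(-1 + \frac{I}{4}\right) = \frac{1}{4} - \frac{I}{4}$)
$z = 27$ ($z = 3 \cdot 9 = 27$)
$Q = 32$ ($Q = 10 + 22 = 32$)
$Q A{\left(u{\left(z,Z{\left(3,-5 \right)} \right)} \right)} 81 = 32 \left(-3\right)^{2} \cdot 81 = 32 \cdot 9 \cdot 81 = 288 \cdot 81 = 23328$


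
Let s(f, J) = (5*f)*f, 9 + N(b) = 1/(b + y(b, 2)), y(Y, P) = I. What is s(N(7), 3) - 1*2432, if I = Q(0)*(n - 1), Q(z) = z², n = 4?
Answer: -99948/49 ≈ -2039.8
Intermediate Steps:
I = 0 (I = 0²*(4 - 1) = 0*3 = 0)
y(Y, P) = 0
N(b) = -9 + 1/b (N(b) = -9 + 1/(b + 0) = -9 + 1/b)
s(f, J) = 5*f²
s(N(7), 3) - 1*2432 = 5*(-9 + 1/7)² - 1*2432 = 5*(-9 + ⅐)² - 2432 = 5*(-62/7)² - 2432 = 5*(3844/49) - 2432 = 19220/49 - 2432 = -99948/49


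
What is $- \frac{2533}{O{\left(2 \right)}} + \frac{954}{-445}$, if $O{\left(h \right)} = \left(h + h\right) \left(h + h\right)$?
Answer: $- \frac{1142449}{7120} \approx -160.46$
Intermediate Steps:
$O{\left(h \right)} = 4 h^{2}$ ($O{\left(h \right)} = 2 h 2 h = 4 h^{2}$)
$- \frac{2533}{O{\left(2 \right)}} + \frac{954}{-445} = - \frac{2533}{4 \cdot 2^{2}} + \frac{954}{-445} = - \frac{2533}{4 \cdot 4} + 954 \left(- \frac{1}{445}\right) = - \frac{2533}{16} - \frac{954}{445} = - \frac{1142449}{7120}$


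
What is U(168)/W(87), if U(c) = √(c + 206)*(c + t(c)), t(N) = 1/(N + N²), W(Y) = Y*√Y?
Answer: 4769857*√32538/214899048 ≈ 4.0037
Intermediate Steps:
W(Y) = Y^(3/2)
U(c) = √(206 + c)*(c + 1/(c*(1 + c))) (U(c) = √(c + 206)*(c + 1/(c*(1 + c))) = √(206 + c)*(c + 1/(c*(1 + c))))
U(168)/W(87) = (√(206 + 168)*(1 + 168²*(1 + 168))/(168*(1 + 168)))/(87^(3/2)) = ((1/168)*√374*(1 + 28224*169)/169)/((87*√87)) = ((1/168)*(1/169)*√374*(1 + 4769856))*(√87/7569) = ((1/168)*(1/169)*√374*4769857)*(√87/7569) = (4769857*√374/28392)*(√87/7569) = 4769857*√32538/214899048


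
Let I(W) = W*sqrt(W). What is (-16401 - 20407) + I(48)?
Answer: -36808 + 192*sqrt(3) ≈ -36475.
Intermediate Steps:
I(W) = W**(3/2)
(-16401 - 20407) + I(48) = (-16401 - 20407) + 48**(3/2) = -36808 + 192*sqrt(3)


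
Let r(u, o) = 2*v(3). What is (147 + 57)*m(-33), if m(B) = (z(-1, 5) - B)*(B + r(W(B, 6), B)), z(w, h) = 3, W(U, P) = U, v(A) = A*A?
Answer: -110160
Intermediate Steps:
v(A) = A²
r(u, o) = 18 (r(u, o) = 2*3² = 2*9 = 18)
m(B) = (3 - B)*(18 + B) (m(B) = (3 - B)*(B + 18) = (3 - B)*(18 + B))
(147 + 57)*m(-33) = (147 + 57)*(54 - 1*(-33)² - 15*(-33)) = 204*(54 - 1*1089 + 495) = 204*(54 - 1089 + 495) = 204*(-540) = -110160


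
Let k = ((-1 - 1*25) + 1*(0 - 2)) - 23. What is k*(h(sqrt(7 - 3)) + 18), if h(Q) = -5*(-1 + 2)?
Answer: -663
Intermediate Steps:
h(Q) = -5 (h(Q) = -5*1 = -5)
k = -51 (k = ((-1 - 25) + 1*(-2)) - 23 = (-26 - 2) - 23 = -28 - 23 = -51)
k*(h(sqrt(7 - 3)) + 18) = -51*(-5 + 18) = -51*13 = -663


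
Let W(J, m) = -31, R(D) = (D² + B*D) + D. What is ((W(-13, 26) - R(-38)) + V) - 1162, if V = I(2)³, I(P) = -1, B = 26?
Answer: -1612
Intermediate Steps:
R(D) = D² + 27*D (R(D) = (D² + 26*D) + D = D² + 27*D)
V = -1 (V = (-1)³ = -1)
((W(-13, 26) - R(-38)) + V) - 1162 = ((-31 - (-38)*(27 - 38)) - 1) - 1162 = ((-31 - (-38)*(-11)) - 1) - 1162 = ((-31 - 1*418) - 1) - 1162 = ((-31 - 418) - 1) - 1162 = (-449 - 1) - 1162 = -450 - 1162 = -1612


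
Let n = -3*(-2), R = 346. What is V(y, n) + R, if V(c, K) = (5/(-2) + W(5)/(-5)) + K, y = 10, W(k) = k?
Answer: 697/2 ≈ 348.50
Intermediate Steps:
n = 6
V(c, K) = -7/2 + K (V(c, K) = (5/(-2) + 5/(-5)) + K = (5*(-½) + 5*(-⅕)) + K = (-5/2 - 1) + K = -7/2 + K)
V(y, n) + R = (-7/2 + 6) + 346 = 5/2 + 346 = 697/2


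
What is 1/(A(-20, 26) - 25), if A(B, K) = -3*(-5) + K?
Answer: 1/16 ≈ 0.062500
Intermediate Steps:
A(B, K) = 15 + K
1/(A(-20, 26) - 25) = 1/((15 + 26) - 25) = 1/(41 - 25) = 1/16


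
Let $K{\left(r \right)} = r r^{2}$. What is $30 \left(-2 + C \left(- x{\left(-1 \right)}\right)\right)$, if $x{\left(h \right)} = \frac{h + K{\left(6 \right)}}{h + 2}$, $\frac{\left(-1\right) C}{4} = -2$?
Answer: $-51660$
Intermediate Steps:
$C = 8$ ($C = \left(-4\right) \left(-2\right) = 8$)
$K{\left(r \right)} = r^{3}$
$x{\left(h \right)} = \frac{216 + h}{2 + h}$ ($x{\left(h \right)} = \frac{h + 6^{3}}{h + 2} = \frac{h + 216}{2 + h} = \frac{216 + h}{2 + h}$)
$30 \left(-2 + C \left(- x{\left(-1 \right)}\right)\right) = 30 \left(-2 + 8 \left(- \frac{216 - 1}{2 - 1}\right)\right) = 30 \left(-2 + 8 \left(- \frac{215}{1}\right)\right) = 30 \left(-2 + 8 \left(- 1 \cdot 215\right)\right) = 30 \left(-2 + 8 \left(\left(-1\right) 215\right)\right) = 30 \left(-2 + 8 \left(-215\right)\right) = 30 \left(-2 - 1720\right) = 30 \left(-1722\right) = -51660$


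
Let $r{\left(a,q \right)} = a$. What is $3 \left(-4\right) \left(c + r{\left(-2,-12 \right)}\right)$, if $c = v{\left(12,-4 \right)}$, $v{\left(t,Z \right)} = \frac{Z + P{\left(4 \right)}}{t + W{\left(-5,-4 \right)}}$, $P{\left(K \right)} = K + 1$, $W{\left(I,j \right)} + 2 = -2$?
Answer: $\frac{45}{2} \approx 22.5$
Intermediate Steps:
$W{\left(I,j \right)} = -4$ ($W{\left(I,j \right)} = -2 - 2 = -4$)
$P{\left(K \right)} = 1 + K$
$v{\left(t,Z \right)} = \frac{5 + Z}{-4 + t}$ ($v{\left(t,Z \right)} = \frac{Z + \left(1 + 4\right)}{t - 4} = \frac{Z + 5}{-4 + t} = \frac{5 + Z}{-4 + t}$)
$c = \frac{1}{8}$ ($c = \frac{5 - 4}{-4 + 12} = \frac{1}{8} \cdot 1 = \frac{1}{8} \approx 0.125$)
$3 \left(-4\right) \left(c + r{\left(-2,-12 \right)}\right) = 3 \left(-4\right) \left(\frac{1}{8} - 2\right) = \left(-12\right) \left(- \frac{15}{8}\right) = \frac{45}{2}$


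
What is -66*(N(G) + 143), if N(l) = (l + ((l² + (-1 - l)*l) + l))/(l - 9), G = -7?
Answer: -75735/8 ≈ -9466.9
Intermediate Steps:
N(l) = (l² + 2*l + l*(-1 - l))/(-9 + l) (N(l) = (l + ((l² + l*(-1 - l)) + l))/(-9 + l) = (l + (l + l² + l*(-1 - l)))/(-9 + l) = (l² + 2*l + l*(-1 - l))/(-9 + l))
-66*(N(G) + 143) = -66*(-7/(-9 - 7) + 143) = -66*(-7/(-16) + 143) = -66*(-7*(-1/16) + 143) = -66*(7/16 + 143) = -66*2295/16 = -75735/8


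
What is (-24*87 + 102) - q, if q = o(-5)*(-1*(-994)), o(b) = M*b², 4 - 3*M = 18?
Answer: 341942/3 ≈ 1.1398e+5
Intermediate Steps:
M = -14/3 (M = 4/3 - ⅓*18 = 4/3 - 6 = -14/3 ≈ -4.6667)
o(b) = -14*b²/3
q = -347900/3 (q = (-14/3*(-5)²)*(-1*(-994)) = -14/3*25*994 = -350/3*994 = -347900/3 ≈ -1.1597e+5)
(-24*87 + 102) - q = (-24*87 + 102) - 1*(-347900/3) = (-2088 + 102) + 347900/3 = -1986 + 347900/3 = 341942/3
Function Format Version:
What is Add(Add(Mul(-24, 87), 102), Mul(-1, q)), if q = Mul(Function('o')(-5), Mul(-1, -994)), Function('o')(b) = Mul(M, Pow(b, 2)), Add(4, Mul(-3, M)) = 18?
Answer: Rational(341942, 3) ≈ 1.1398e+5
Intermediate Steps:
M = Rational(-14, 3) (M = Add(Rational(4, 3), Mul(Rational(-1, 3), 18)) = Add(Rational(4, 3), -6) = Rational(-14, 3) ≈ -4.6667)
Function('o')(b) = Mul(Rational(-14, 3), Pow(b, 2))
q = Rational(-347900, 3) (q = Mul(Mul(Rational(-14, 3), Pow(-5, 2)), Mul(-1, -994)) = Mul(Mul(Rational(-14, 3), 25), 994) = Mul(Rational(-350, 3), 994) = Rational(-347900, 3) ≈ -1.1597e+5)
Add(Add(Mul(-24, 87), 102), Mul(-1, q)) = Add(Add(Mul(-24, 87), 102), Mul(-1, Rational(-347900, 3))) = Add(Add(-2088, 102), Rational(347900, 3)) = Add(-1986, Rational(347900, 3)) = Rational(341942, 3)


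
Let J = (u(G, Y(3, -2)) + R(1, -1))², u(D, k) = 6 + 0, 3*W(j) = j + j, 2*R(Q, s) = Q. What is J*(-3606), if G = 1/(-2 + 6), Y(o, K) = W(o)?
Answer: -304707/2 ≈ -1.5235e+5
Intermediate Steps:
R(Q, s) = Q/2
W(j) = 2*j/3 (W(j) = (j + j)/3 = (2*j)/3 = 2*j/3)
Y(o, K) = 2*o/3
G = ¼ (G = 1/4 = ¼ ≈ 0.25000)
u(D, k) = 6
J = 169/4 (J = (6 + (½)*1)² = (6 + ½)² = (13/2)² = 169/4 ≈ 42.250)
J*(-3606) = (169/4)*(-3606) = -304707/2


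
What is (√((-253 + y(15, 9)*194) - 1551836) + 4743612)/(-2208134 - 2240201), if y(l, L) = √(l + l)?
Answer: -4743612/4448335 - I*√(1552089 - 194*√30)/4448335 ≈ -1.0664 - 0.00027997*I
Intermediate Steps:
y(l, L) = √2*√l (y(l, L) = √(2*l) = √2*√l)
(√((-253 + y(15, 9)*194) - 1551836) + 4743612)/(-2208134 - 2240201) = (√((-253 + (√2*√15)*194) - 1551836) + 4743612)/(-2208134 - 2240201) = (√((-253 + √30*194) - 1551836) + 4743612)/(-4448335) = (√((-253 + 194*√30) - 1551836) + 4743612)*(-1/4448335) = (√(-1552089 + 194*√30) + 4743612)*(-1/4448335) = (4743612 + √(-1552089 + 194*√30))*(-1/4448335) = -4743612/4448335 - √(-1552089 + 194*√30)/4448335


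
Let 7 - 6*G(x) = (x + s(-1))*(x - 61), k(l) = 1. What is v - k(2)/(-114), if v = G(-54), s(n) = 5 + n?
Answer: -18186/19 ≈ -957.16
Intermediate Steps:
G(x) = 7/6 - (-61 + x)*(4 + x)/6 (G(x) = 7/6 - (x + (5 - 1))*(x - 61)/6 = 7/6 - (x + 4)*(-61 + x)/6 = 7/6 - (4 + x)*(-61 + x)/6 = 7/6 - (-61 + x)*(4 + x)/6)
v = -5743/6 (v = 251/6 - ⅙*(-54)² + (19/2)*(-54) = 251/6 - ⅙*2916 - 513 = 251/6 - 486 - 513 = -5743/6 ≈ -957.17)
v - k(2)/(-114) = -5743/6 - 1/(-114) = -5743/6 - (-1)/114 = -5743/6 - 1*(-1/114) = -5743/6 + 1/114 = -18186/19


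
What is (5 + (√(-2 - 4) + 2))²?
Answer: (7 + I*√6)² ≈ 43.0 + 34.293*I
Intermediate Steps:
(5 + (√(-2 - 4) + 2))² = (5 + (√(-6) + 2))² = (5 + (I*√6 + 2))² = (5 + (2 + I*√6))² = (7 + I*√6)²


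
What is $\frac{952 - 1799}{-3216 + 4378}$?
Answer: $- \frac{121}{166} \approx -0.72892$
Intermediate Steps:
$\frac{952 - 1799}{-3216 + 4378} = - \frac{847}{1162} = \left(-847\right) \frac{1}{1162} = - \frac{121}{166}$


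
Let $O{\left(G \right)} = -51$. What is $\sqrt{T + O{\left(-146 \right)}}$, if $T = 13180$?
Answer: $\sqrt{13129} \approx 114.58$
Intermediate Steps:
$\sqrt{T + O{\left(-146 \right)}} = \sqrt{13180 - 51} = \sqrt{13129}$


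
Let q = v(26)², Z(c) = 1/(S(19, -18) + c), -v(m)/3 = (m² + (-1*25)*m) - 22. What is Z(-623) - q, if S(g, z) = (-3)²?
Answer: -88417/614 ≈ -144.00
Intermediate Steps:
S(g, z) = 9
v(m) = 66 - 3*m² + 75*m (v(m) = -3*((m² + (-1*25)*m) - 22) = -3*((m² - 25*m) - 22) = -3*(-22 + m² - 25*m) = 66 - 3*m² + 75*m)
Z(c) = 1/(9 + c)
q = 144 (q = (66 - 3*26² + 75*26)² = (66 - 3*676 + 1950)² = (66 - 2028 + 1950)² = (-12)² = 144)
Z(-623) - q = 1/(9 - 623) - 1*144 = 1/(-614) - 144 = -1/614 - 144 = -88417/614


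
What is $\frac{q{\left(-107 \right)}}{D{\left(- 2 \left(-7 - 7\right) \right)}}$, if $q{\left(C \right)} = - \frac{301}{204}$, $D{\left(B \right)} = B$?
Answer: $- \frac{43}{816} \approx -0.052696$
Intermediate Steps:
$q{\left(C \right)} = - \frac{301}{204}$ ($q{\left(C \right)} = \left(-301\right) \frac{1}{204} = - \frac{301}{204}$)
$\frac{q{\left(-107 \right)}}{D{\left(- 2 \left(-7 - 7\right) \right)}} = - \frac{301}{204 \left(- 2 \left(-7 - 7\right)\right)} = - \frac{301}{204 \left(\left(-2\right) \left(-14\right)\right)} = - \frac{301}{204 \cdot 28} = \left(- \frac{301}{204}\right) \frac{1}{28} = - \frac{43}{816}$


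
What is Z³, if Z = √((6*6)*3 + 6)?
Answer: 114*√114 ≈ 1217.2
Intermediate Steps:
Z = √114 (Z = √(36*3 + 6) = √(108 + 6) = √114 ≈ 10.677)
Z³ = (√114)³ = 114*√114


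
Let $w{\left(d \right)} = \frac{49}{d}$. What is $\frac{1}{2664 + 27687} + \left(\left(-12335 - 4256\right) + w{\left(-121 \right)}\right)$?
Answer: $- \frac{60931453439}{3672471} \approx -16591.0$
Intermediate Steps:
$\frac{1}{2664 + 27687} + \left(\left(-12335 - 4256\right) + w{\left(-121 \right)}\right) = \frac{1}{2664 + 27687} + \left(\left(-12335 - 4256\right) + \frac{49}{-121}\right) = \frac{1}{30351} + \left(-16591 + 49 \left(- \frac{1}{121}\right)\right) = \frac{1}{30351} - \frac{2007560}{121} = - \frac{60931453439}{3672471}$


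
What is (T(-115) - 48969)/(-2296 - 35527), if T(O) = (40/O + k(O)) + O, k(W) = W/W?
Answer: 1128917/869929 ≈ 1.2977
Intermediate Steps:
k(W) = 1
T(O) = 1 + O + 40/O (T(O) = (40/O + 1) + O = (1 + 40/O) + O = 1 + O + 40/O)
(T(-115) - 48969)/(-2296 - 35527) = ((1 - 115 + 40/(-115)) - 48969)/(-2296 - 35527) = ((1 - 115 + 40*(-1/115)) - 48969)/(-37823) = ((1 - 115 - 8/23) - 48969)*(-1/37823) = (-2630/23 - 48969)*(-1/37823) = -1128917/23*(-1/37823) = 1128917/869929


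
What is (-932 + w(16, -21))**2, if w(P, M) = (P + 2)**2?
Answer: 369664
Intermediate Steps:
w(P, M) = (2 + P)**2
(-932 + w(16, -21))**2 = (-932 + (2 + 16)**2)**2 = (-932 + 18**2)**2 = (-932 + 324)**2 = (-608)**2 = 369664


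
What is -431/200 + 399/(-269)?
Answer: -195739/53800 ≈ -3.6383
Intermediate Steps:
-431/200 + 399/(-269) = -431*1/200 + 399*(-1/269) = -431/200 - 399/269 = -195739/53800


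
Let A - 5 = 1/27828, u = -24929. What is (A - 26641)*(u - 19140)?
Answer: 32665115343883/27828 ≈ 1.1738e+9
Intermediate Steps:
A = 139141/27828 (A = 5 + 1/27828 = 139141/27828 ≈ 5.0000)
(A - 26641)*(u - 19140) = (139141/27828 - 26641)*(-24929 - 19140) = -741226607/27828*(-44069) = 32665115343883/27828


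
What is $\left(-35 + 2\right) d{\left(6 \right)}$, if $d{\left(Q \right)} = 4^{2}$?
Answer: $-528$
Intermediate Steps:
$d{\left(Q \right)} = 16$
$\left(-35 + 2\right) d{\left(6 \right)} = \left(-35 + 2\right) 16 = \left(-33\right) 16 = -528$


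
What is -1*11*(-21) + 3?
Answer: 234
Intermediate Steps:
-1*11*(-21) + 3 = -11*(-21) + 3 = 231 + 3 = 234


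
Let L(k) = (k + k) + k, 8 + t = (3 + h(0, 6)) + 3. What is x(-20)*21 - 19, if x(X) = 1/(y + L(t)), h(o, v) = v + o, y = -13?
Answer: -40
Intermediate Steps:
h(o, v) = o + v
t = 4 (t = -8 + ((3 + (0 + 6)) + 3) = -8 + ((3 + 6) + 3) = -8 + (9 + 3) = -8 + 12 = 4)
L(k) = 3*k (L(k) = 2*k + k = 3*k)
x(X) = -1 (x(X) = 1/(-13 + 3*4) = 1/(-13 + 12) = 1/(-1) = -1)
x(-20)*21 - 19 = -1*21 - 19 = -21 - 19 = -40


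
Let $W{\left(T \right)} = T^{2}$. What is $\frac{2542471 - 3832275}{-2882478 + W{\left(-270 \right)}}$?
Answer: $\frac{22238}{48441} \approx 0.45907$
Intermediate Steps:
$\frac{2542471 - 3832275}{-2882478 + W{\left(-270 \right)}} = \frac{2542471 - 3832275}{-2882478 + \left(-270\right)^{2}} = - \frac{1289804}{-2882478 + 72900} = - \frac{1289804}{-2809578} = \left(-1289804\right) \left(- \frac{1}{2809578}\right) = \frac{22238}{48441}$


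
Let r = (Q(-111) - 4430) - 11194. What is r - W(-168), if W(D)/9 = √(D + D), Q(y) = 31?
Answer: -15593 - 36*I*√21 ≈ -15593.0 - 164.97*I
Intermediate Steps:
W(D) = 9*√2*√D (W(D) = 9*√(D + D) = 9*√(2*D) = 9*(√2*√D) = 9*√2*√D)
r = -15593 (r = (31 - 4430) - 11194 = -4399 - 11194 = -15593)
r - W(-168) = -15593 - 9*√2*√(-168) = -15593 - 9*√2*2*I*√42 = -15593 - 36*I*√21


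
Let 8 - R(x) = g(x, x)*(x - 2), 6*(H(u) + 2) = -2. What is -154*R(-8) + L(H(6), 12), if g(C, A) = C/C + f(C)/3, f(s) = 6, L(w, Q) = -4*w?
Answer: -17528/3 ≈ -5842.7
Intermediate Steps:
H(u) = -7/3 (H(u) = -2 + (⅙)*(-2) = -2 - ⅓ = -7/3)
g(C, A) = 3 (g(C, A) = C/C + 6/3 = 1 + 6*(⅓) = 1 + 2 = 3)
R(x) = 14 - 3*x (R(x) = 8 - 3*(x - 2) = 8 - 3*(-2 + x) = 8 - (-6 + 3*x) = 8 + (6 - 3*x) = 14 - 3*x)
-154*R(-8) + L(H(6), 12) = -154*(14 - 3*(-8)) - 4*(-7/3) = -154*(14 + 24) + 28/3 = -154*38 + 28/3 = -5852 + 28/3 = -17528/3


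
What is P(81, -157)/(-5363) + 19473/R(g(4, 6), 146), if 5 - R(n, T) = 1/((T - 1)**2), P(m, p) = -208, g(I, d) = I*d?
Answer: 2195740387267/563780012 ≈ 3894.7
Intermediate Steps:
R(n, T) = 5 - 1/(-1 + T)**2 (R(n, T) = 5 - 1/((T - 1)**2) = 5 - 1/((-1 + T)**2) = 5 - 1/(-1 + T)**2)
P(81, -157)/(-5363) + 19473/R(g(4, 6), 146) = -208/(-5363) + 19473/(5 - 1/(-1 + 146)**2) = -208*(-1/5363) + 19473/(5 - 1/145**2) = 208/5363 + 19473/(5 - 1*1/21025) = 208/5363 + 19473/(5 - 1/21025) = 208/5363 + 19473/(105124/21025) = 208/5363 + 19473*(21025/105124) = 208/5363 + 409419825/105124 = 2195740387267/563780012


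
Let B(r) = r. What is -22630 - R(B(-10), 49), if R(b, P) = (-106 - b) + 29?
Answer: -22563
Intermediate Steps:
R(b, P) = -77 - b
-22630 - R(B(-10), 49) = -22630 - (-77 - 1*(-10)) = -22630 - (-77 + 10) = -22630 - 1*(-67) = -22630 + 67 = -22563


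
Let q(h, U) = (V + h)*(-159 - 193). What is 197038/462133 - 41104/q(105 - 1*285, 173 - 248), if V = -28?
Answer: -285573789/2114720608 ≈ -0.13504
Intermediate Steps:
q(h, U) = 9856 - 352*h (q(h, U) = (-28 + h)*(-159 - 193) = (-28 + h)*(-352) = 9856 - 352*h)
197038/462133 - 41104/q(105 - 1*285, 173 - 248) = 197038/462133 - 41104/(9856 - 352*(105 - 1*285)) = 197038*(1/462133) - 41104/(9856 - 352*(105 - 285)) = 197038/462133 - 41104/(9856 - 352*(-180)) = 197038/462133 - 41104/(9856 + 63360) = 197038/462133 - 41104/73216 = 197038/462133 - 41104*1/73216 = 197038/462133 - 2569/4576 = -285573789/2114720608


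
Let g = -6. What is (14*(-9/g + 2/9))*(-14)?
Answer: -3038/9 ≈ -337.56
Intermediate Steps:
(14*(-9/g + 2/9))*(-14) = (14*(-9/(-6) + 2/9))*(-14) = (14*(-9*(-1/6) + 2*(1/9)))*(-14) = (14*(3/2 + 2/9))*(-14) = (14*(31/18))*(-14) = (217/9)*(-14) = -3038/9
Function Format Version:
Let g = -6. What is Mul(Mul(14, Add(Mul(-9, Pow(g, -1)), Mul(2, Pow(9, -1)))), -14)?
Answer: Rational(-3038, 9) ≈ -337.56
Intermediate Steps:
Mul(Mul(14, Add(Mul(-9, Pow(g, -1)), Mul(2, Pow(9, -1)))), -14) = Mul(Mul(14, Add(Mul(-9, Pow(-6, -1)), Mul(2, Pow(9, -1)))), -14) = Mul(Mul(14, Add(Mul(-9, Rational(-1, 6)), Mul(2, Rational(1, 9)))), -14) = Mul(Mul(14, Add(Rational(3, 2), Rational(2, 9))), -14) = Mul(Mul(14, Rational(31, 18)), -14) = Mul(Rational(217, 9), -14) = Rational(-3038, 9)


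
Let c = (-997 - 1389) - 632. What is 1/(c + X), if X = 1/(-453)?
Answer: -453/1367155 ≈ -0.00033135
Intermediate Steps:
c = -3018 (c = -2386 - 632 = -3018)
X = -1/453 ≈ -0.0022075
1/(c + X) = 1/(-3018 - 1/453) = 1/(-1367155/453) = -453/1367155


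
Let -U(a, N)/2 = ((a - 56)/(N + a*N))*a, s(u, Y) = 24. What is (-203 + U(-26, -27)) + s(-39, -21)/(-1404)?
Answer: -1836907/8775 ≈ -209.33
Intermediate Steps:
U(a, N) = -2*a*(-56 + a)/(N + N*a) (U(a, N) = -2*(a - 56)/(N + a*N)*a = -2*(-56 + a)/(N + N*a)*a = -2*a*(-56 + a)/(N + N*a))
(-203 + U(-26, -27)) + s(-39, -21)/(-1404) = (-203 + 2*(-26)*(56 - 1*(-26))/(-27*(1 - 26))) + 24/(-1404) = (-203 + 2*(-26)*(-1/27)*(56 + 26)/(-25)) + 24*(-1/1404) = (-203 + 2*(-26)*(-1/27)*(-1/25)*82) - 2/117 = (-203 - 4264/675) - 2/117 = -141289/675 - 2/117 = -1836907/8775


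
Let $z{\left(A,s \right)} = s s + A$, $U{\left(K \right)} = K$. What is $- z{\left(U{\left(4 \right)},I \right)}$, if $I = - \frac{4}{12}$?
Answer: $- \frac{37}{9} \approx -4.1111$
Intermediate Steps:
$I = - \frac{1}{3}$ ($I = \left(-4\right) \frac{1}{12} = - \frac{1}{3} \approx -0.33333$)
$z{\left(A,s \right)} = A + s^{2}$ ($z{\left(A,s \right)} = s^{2} + A = A + s^{2}$)
$- z{\left(U{\left(4 \right)},I \right)} = - (4 + \left(- \frac{1}{3}\right)^{2}) = - (4 + \frac{1}{9}) = \left(-1\right) \frac{37}{9} = - \frac{37}{9}$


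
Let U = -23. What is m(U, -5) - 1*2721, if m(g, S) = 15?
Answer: -2706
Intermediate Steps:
m(U, -5) - 1*2721 = 15 - 1*2721 = 15 - 2721 = -2706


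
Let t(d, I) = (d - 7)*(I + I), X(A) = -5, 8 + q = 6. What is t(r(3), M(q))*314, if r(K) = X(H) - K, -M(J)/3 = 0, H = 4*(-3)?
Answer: 0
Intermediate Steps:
H = -12
q = -2 (q = -8 + 6 = -2)
M(J) = 0 (M(J) = -3*0 = 0)
r(K) = -5 - K
t(d, I) = 2*I*(-7 + d) (t(d, I) = (-7 + d)*(2*I) = 2*I*(-7 + d))
t(r(3), M(q))*314 = (2*0*(-7 + (-5 - 1*3)))*314 = (2*0*(-7 + (-5 - 3)))*314 = (2*0*(-7 - 8))*314 = (2*0*(-15))*314 = 0*314 = 0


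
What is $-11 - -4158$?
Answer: $4147$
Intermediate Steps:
$-11 - -4158 = -11 + 4158 = 4147$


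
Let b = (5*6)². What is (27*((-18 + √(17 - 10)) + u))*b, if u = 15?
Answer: -72900 + 24300*√7 ≈ -8608.3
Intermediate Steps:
b = 900 (b = 30² = 900)
(27*((-18 + √(17 - 10)) + u))*b = (27*((-18 + √(17 - 10)) + 15))*900 = (27*((-18 + √7) + 15))*900 = (27*(-3 + √7))*900 = (-81 + 27*√7)*900 = -72900 + 24300*√7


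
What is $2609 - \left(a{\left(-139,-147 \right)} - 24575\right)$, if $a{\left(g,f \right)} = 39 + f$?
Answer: $27292$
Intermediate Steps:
$2609 - \left(a{\left(-139,-147 \right)} - 24575\right) = 2609 - \left(\left(39 - 147\right) - 24575\right) = 2609 - \left(-108 - 24575\right) = 2609 - -24683 = 2609 + 24683 = 27292$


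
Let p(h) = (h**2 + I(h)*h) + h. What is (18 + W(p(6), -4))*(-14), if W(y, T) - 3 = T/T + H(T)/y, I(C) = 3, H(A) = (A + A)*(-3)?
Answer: -1568/5 ≈ -313.60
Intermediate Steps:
H(A) = -6*A (H(A) = (2*A)*(-3) = -6*A)
p(h) = h**2 + 4*h (p(h) = (h**2 + 3*h) + h = h**2 + 4*h)
W(y, T) = 4 - 6*T/y (W(y, T) = 3 + (T/T + (-6*T)/y) = 3 + (1 - 6*T/y) = 4 - 6*T/y)
(18 + W(p(6), -4))*(-14) = (18 + (4 - 6*(-4)/6*(4 + 6)))*(-14) = (18 + (4 - 6*(-4)/6*10))*(-14) = (18 + (4 - 6*(-4)/60))*(-14) = (18 + (4 - 6*(-4)*1/60))*(-14) = (18 + (4 + 2/5))*(-14) = (18 + 22/5)*(-14) = (112/5)*(-14) = -1568/5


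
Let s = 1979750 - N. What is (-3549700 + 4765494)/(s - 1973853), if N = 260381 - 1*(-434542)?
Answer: -607897/344513 ≈ -1.7645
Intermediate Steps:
N = 694923 (N = 260381 + 434542 = 694923)
s = 1284827 (s = 1979750 - 1*694923 = 1979750 - 694923 = 1284827)
(-3549700 + 4765494)/(s - 1973853) = (-3549700 + 4765494)/(1284827 - 1973853) = 1215794/(-689026) = 1215794*(-1/689026) = -607897/344513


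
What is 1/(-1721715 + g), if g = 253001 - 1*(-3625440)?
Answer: 1/2156726 ≈ 4.6367e-7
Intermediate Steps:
g = 3878441 (g = 253001 + 3625440 = 3878441)
1/(-1721715 + g) = 1/(-1721715 + 3878441) = 1/2156726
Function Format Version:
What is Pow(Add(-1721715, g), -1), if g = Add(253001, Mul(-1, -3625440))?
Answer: Rational(1, 2156726) ≈ 4.6367e-7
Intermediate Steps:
g = 3878441 (g = Add(253001, 3625440) = 3878441)
Pow(Add(-1721715, g), -1) = Pow(Add(-1721715, 3878441), -1) = Pow(2156726, -1) = Rational(1, 2156726)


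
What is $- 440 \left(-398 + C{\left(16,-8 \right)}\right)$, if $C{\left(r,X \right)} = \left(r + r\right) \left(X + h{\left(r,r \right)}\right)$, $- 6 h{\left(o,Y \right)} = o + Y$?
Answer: $\frac{1088560}{3} \approx 3.6285 \cdot 10^{5}$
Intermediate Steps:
$h{\left(o,Y \right)} = - \frac{Y}{6} - \frac{o}{6}$ ($h{\left(o,Y \right)} = - \frac{o + Y}{6} = - \frac{Y + o}{6} = - \frac{Y}{6} - \frac{o}{6}$)
$C{\left(r,X \right)} = 2 r \left(X - \frac{r}{3}\right)$ ($C{\left(r,X \right)} = \left(r + r\right) \left(X - \frac{r}{3}\right) = 2 r \left(X - \frac{r}{3}\right)$)
$- 440 \left(-398 + C{\left(16,-8 \right)}\right) = - 440 \left(-398 + \frac{2}{3} \cdot 16 \left(\left(-1\right) 16 + 3 \left(-8\right)\right)\right) = - 440 \left(-398 + \frac{2}{3} \cdot 16 \left(-16 - 24\right)\right) = - 440 \left(-398 + \frac{2}{3} \cdot 16 \left(-40\right)\right) = - 440 \left(-398 - \frac{1280}{3}\right) = \left(-440\right) \left(- \frac{2474}{3}\right) = \frac{1088560}{3}$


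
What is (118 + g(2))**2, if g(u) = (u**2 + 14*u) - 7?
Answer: 20449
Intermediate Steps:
g(u) = -7 + u**2 + 14*u
(118 + g(2))**2 = (118 + (-7 + 2**2 + 14*2))**2 = (118 + (-7 + 4 + 28))**2 = (118 + 25)**2 = 143**2 = 20449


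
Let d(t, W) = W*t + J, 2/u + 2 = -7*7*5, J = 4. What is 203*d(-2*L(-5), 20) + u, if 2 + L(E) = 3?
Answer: -1805078/247 ≈ -7308.0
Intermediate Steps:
L(E) = 1 (L(E) = -2 + 3 = 1)
u = -2/247 (u = 2/(-2 - 7*7*5) = 2/(-2 - 49*5) = 2/(-2 - 245) = 2/(-247) = 2*(-1/247) = -2/247 ≈ -0.0080972)
d(t, W) = 4 + W*t (d(t, W) = W*t + 4 = 4 + W*t)
203*d(-2*L(-5), 20) + u = 203*(4 + 20*(-2*1)) - 2/247 = 203*(4 + 20*(-2)) - 2/247 = 203*(4 - 40) - 2/247 = 203*(-36) - 2/247 = -7308 - 2/247 = -1805078/247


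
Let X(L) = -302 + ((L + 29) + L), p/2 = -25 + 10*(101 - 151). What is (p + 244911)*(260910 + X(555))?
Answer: 63829885167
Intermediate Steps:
p = -1050 (p = 2*(-25 + 10*(101 - 151)) = 2*(-25 + 10*(-50)) = 2*(-25 - 500) = 2*(-525) = -1050)
X(L) = -273 + 2*L (X(L) = -302 + ((29 + L) + L) = -302 + (29 + 2*L) = -273 + 2*L)
(p + 244911)*(260910 + X(555)) = (-1050 + 244911)*(260910 + (-273 + 2*555)) = 243861*(260910 + (-273 + 1110)) = 243861*(260910 + 837) = 243861*261747 = 63829885167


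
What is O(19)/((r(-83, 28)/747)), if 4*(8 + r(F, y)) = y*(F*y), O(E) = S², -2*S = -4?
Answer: -747/4069 ≈ -0.18358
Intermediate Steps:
S = 2 (S = -½*(-4) = 2)
O(E) = 4 (O(E) = 2² = 4)
r(F, y) = -8 + F*y²/4 (r(F, y) = -8 + (y*(F*y))/4 = -8 + (F*y²)/4 = -8 + F*y²/4)
O(19)/((r(-83, 28)/747)) = 4/(((-8 + (¼)*(-83)*28²)/747)) = 4/(((-8 + (¼)*(-83)*784)*(1/747))) = 4/(((-8 - 16268)*(1/747))) = 4/((-16276*1/747)) = 4/(-16276/747) = 4*(-747/16276) = -747/4069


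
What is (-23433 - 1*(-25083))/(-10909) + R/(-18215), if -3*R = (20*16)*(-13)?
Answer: -27109138/119224461 ≈ -0.22738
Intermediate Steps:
R = 4160/3 (R = -20*16*(-13)/3 = -320*(-13)/3 = -1/3*(-4160) = 4160/3 ≈ 1386.7)
(-23433 - 1*(-25083))/(-10909) + R/(-18215) = (-23433 - 1*(-25083))/(-10909) + (4160/3)/(-18215) = (-23433 + 25083)*(-1/10909) + (4160/3)*(-1/18215) = 1650*(-1/10909) - 832/10929 = -1650/10909 - 832/10929 = -27109138/119224461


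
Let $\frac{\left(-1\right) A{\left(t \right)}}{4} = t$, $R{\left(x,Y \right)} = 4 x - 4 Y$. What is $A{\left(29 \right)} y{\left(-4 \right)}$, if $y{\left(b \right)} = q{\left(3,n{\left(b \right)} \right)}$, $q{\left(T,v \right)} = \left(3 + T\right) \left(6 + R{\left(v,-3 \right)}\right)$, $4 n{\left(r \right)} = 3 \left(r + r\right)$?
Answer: $4176$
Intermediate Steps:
$R{\left(x,Y \right)} = - 4 Y + 4 x$
$A{\left(t \right)} = - 4 t$
$n{\left(r \right)} = \frac{3 r}{2}$ ($n{\left(r \right)} = \frac{3 \left(r + r\right)}{4} = \frac{3 \cdot 2 r}{4} = \frac{6 r}{4} = \frac{3 r}{2}$)
$q{\left(T,v \right)} = \left(3 + T\right) \left(18 + 4 v\right)$ ($q{\left(T,v \right)} = \left(3 + T\right) \left(6 + \left(\left(-4\right) \left(-3\right) + 4 v\right)\right) = \left(3 + T\right) \left(6 + \left(12 + 4 v\right)\right) = \left(3 + T\right) \left(18 + 4 v\right)$)
$y{\left(b \right)} = 108 + 36 b$ ($y{\left(b \right)} = 54 + 12 \frac{3 b}{2} + 18 \cdot 3 + 4 \cdot 3 \frac{3 b}{2} = 54 + 18 b + 54 + 18 b = 108 + 36 b$)
$A{\left(29 \right)} y{\left(-4 \right)} = \left(-4\right) 29 \left(108 + 36 \left(-4\right)\right) = - 116 \left(108 - 144\right) = \left(-116\right) \left(-36\right) = 4176$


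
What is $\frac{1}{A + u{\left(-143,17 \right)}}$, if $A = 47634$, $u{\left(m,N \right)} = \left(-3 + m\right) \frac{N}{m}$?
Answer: $\frac{143}{6814144} \approx 2.0986 \cdot 10^{-5}$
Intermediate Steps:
$u{\left(m,N \right)} = \frac{N \left(-3 + m\right)}{m}$
$\frac{1}{A + u{\left(-143,17 \right)}} = \frac{1}{47634 + \frac{17 \left(-3 - 143\right)}{-143}} = \frac{1}{47634 + 17 \left(- \frac{1}{143}\right) \left(-146\right)} = \frac{1}{47634 + \frac{2482}{143}} = \frac{1}{\frac{6814144}{143}} = \frac{143}{6814144}$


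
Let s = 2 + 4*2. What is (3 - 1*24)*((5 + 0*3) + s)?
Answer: -315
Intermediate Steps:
s = 10 (s = 2 + 8 = 10)
(3 - 1*24)*((5 + 0*3) + s) = (3 - 1*24)*((5 + 0*3) + 10) = (3 - 24)*((5 + 0) + 10) = -21*(5 + 10) = -21*15 = -315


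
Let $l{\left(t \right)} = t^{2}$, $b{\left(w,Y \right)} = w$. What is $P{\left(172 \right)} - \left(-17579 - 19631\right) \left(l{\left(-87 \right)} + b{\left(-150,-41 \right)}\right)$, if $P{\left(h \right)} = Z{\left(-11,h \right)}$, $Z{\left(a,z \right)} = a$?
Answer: $276060979$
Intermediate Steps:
$P{\left(h \right)} = -11$
$P{\left(172 \right)} - \left(-17579 - 19631\right) \left(l{\left(-87 \right)} + b{\left(-150,-41 \right)}\right) = -11 - \left(-17579 - 19631\right) \left(\left(-87\right)^{2} - 150\right) = -11 - - 37210 \left(7569 - 150\right) = -11 - \left(-37210\right) 7419 = -11 - -276060990 = -11 + 276060990 = 276060979$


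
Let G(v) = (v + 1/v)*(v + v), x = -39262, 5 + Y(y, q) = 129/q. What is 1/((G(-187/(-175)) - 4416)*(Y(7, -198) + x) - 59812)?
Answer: 202125/35003588424698 ≈ 5.7744e-9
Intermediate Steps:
Y(y, q) = -5 + 129/q
G(v) = 2*v*(v + 1/v) (G(v) = (v + 1/v)*(2*v) = 2*v*(v + 1/v))
1/((G(-187/(-175)) - 4416)*(Y(7, -198) + x) - 59812) = 1/(((2 + 2*(-187/(-175))²) - 4416)*((-5 + 129/(-198)) - 39262) - 59812) = 1/(((2 + 2*(-187*(-1/175))²) - 4416)*((-5 + 129*(-1/198)) - 39262) - 59812) = 1/(((2 + 2*(187/175)²) - 4416)*((-5 - 43/66) - 39262) - 59812) = 1/(((2 + 2*(34969/30625)) - 4416)*(-373/66 - 39262) - 59812) = 1/(((2 + 69938/30625) - 4416)*(-2591665/66) - 59812) = 1/((131188/30625 - 4416)*(-2591665/66) - 59812) = 1/(-135108812/30625*(-2591665/66) - 59812) = 1/(35015677925198/202125 - 59812) = 1/(35003588424698/202125) = 202125/35003588424698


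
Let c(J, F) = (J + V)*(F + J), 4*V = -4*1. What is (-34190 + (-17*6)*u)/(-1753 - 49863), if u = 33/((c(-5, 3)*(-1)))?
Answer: 67819/103232 ≈ 0.65696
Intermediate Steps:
V = -1 (V = (-4*1)/4 = (1/4)*(-4) = -1)
c(J, F) = (-1 + J)*(F + J) (c(J, F) = (J - 1)*(F + J) = (-1 + J)*(F + J))
u = -11/4 (u = 33/((((-5)**2 - 1*3 - 1*(-5) + 3*(-5))*(-1))) = 33/(((25 - 3 + 5 - 15)*(-1))) = 33/((12*(-1))) = 33/(-12) = 33*(-1/12) = -11/4 ≈ -2.7500)
(-34190 + (-17*6)*u)/(-1753 - 49863) = (-34190 - 17*6*(-11/4))/(-1753 - 49863) = (-34190 - 102*(-11/4))/(-51616) = (-34190 + 561/2)*(-1/51616) = -67819/2*(-1/51616) = 67819/103232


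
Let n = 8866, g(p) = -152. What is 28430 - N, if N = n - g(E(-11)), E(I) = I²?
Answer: 19412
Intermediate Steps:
N = 9018 (N = 8866 - 1*(-152) = 8866 + 152 = 9018)
28430 - N = 28430 - 1*9018 = 28430 - 9018 = 19412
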